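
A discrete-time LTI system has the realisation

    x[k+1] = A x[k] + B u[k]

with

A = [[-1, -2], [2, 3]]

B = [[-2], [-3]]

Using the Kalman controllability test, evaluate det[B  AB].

AB = [[8], [-13]]
Controllability matrix C = [B  AB] = [[-2, 8], [-3, -13]]
det(C) = (-2)·(-13) - 8·(-3) = 26 - (-24) = 50
Since det(C) ≠ 0, rank(C) = 2 and the system is completely controllable.

50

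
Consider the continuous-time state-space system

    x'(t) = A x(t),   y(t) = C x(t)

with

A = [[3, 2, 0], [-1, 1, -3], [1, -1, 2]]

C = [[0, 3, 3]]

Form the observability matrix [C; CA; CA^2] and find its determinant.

27

CA = [[0, 0, -3]]
CA^2 = [[-3, 3, -6]]
Observability matrix O = [C; CA; CA^2] = [[0, 3, 3], [0, 0, -3], [-3, 3, -6]]
Expanding along the first row, det(O) = 0·(0·(-6) - (-3)·3) - 3·(0·(-6) - (-3)·(-3)) + 3·(0·3 - 0·(-3)) = 0·9 - 3·(-9) + 3·0 = 27
Since det(O) ≠ 0, rank(O) = 3 and the system is completely observable.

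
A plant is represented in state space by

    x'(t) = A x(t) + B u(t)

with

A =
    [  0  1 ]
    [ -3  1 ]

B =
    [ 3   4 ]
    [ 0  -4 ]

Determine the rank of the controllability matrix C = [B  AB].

AB = [[0, -4], [-9, -16]]
Controllability matrix C = [B  AB] = [[3, 4, 0, -4], [0, -4, -9, -16]]
Take the 2×2 submatrix of C formed by columns 1, 2: [[3, 4], [0, -4]]. Its determinant is 3·(-4) - 4·0 = -12 - 0 = -12 ≠ 0.
So rank(C) ≥ 2; since C has 2 rows, rank(C) = 2.
rank(C) = 2 = n, so the pair (A, B) is completely controllable.

2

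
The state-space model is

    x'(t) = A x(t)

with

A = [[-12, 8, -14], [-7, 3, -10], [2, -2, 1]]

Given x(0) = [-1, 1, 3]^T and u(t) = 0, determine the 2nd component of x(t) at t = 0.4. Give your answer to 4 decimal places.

det(sI - A) = s^3 - (tr A)s^2 + (M11 + M22 + M33)s - det A, where Mii is the 2×2 principal minor of A obtained by deleting row i and column i.
tr A = (-12) + 3 + 1 = -8; M11 = 3·1 - (-10)·(-2) = 3 - 20 = -17; M22 = (-12)·1 - (-14)·2 = -12 - (-28) = 16; M33 = (-12)·3 - 8·(-7) = -36 - (-56) = 20; sum of minors = 19.
det A = (-12)·(3·1 - (-10)·(-2)) - 8·((-7)·1 - (-10)·2) + (-14)·((-7)·(-2) - 3·2) = (-12)·(-17) - 8·13 + (-14)·8 = -12.
So p(s) = det(sI - A) = s^3 + 8s^2 + 19s + 12.
Rational-root test: any integer root divides 12. Testing small divisors, s = -1 works: p(-1) = -1 + 8 + (-19) + 12 = 0, so (s + 1) is a factor.
Dividing, p(s) = (s + 1)(s^2 + 7s + 12).
Factor s^2 + 7s + 12: two numbers with sum -7 and product 12 are -3 and -4, so s^2 + 7s + 12 = (s + 3)(s + 4).
Hence p(s) = (s + 1) (s + 3) (s + 4), with roots -4, -3, -1.
The eigenvalues -4, -3, -1 are distinct and real, so A is diagonalisable and x(t) = e^{At} x(0) = V diag(e^{λ_i t}) V^{-1} x(0), where the columns of V are the eigenvectors.
λ = -4: A - (-4)I = [[-8, 8, -14], [-7, 7, -10], [2, -2, 5]]. v must be orthogonal to every row; (row 1) × (row 2) = [18, 18, 0], so take v_1 = [1, 1, 0]^T.
λ = -3: A - (-3)I = [[-9, 8, -14], [-7, 6, -10], [2, -2, 4]]. v must be orthogonal to every row; (row 1) × (row 2) = [4, 8, 2], so take v_2 = [2, 4, 1]^T.
λ = -1: A - (-1)I = [[-11, 8, -14], [-7, 4, -10], [2, -2, 2]]. v must be orthogonal to every row; (row 1) × (row 2) = [-24, -12, 12], so take v_3 = [-2, -1, 1]^T.
V = [v_1 v_2 v_3] = [[1, 2, -2], [1, 4, -1], [0, 1, 1]] has det V = 1, so V^{-1} = adj(V)/det V = [[5, -4, 6], [-1, 1, -1], [1, -1, 2]].
Modal coordinates z(0) = V^{-1} x(0): 5·(-1) + (-4)·1 + 6·3 = 9; (-1)·(-1) + 1·1 + (-1)·3 = -1; 1·(-1) + (-1)·1 + 2·3 = 4; so z(0) = [9, -1, 4]^T.
x_2(t) = Σ_i (v_i)_2 · z_i(0) · e^{λ_i t} (row 2 of V times the modal terms).
x_2(0.4) = 1·9·e^{-4·0.4} + 4·(-1)·e^{-3·0.4} + (-1)·4·e^{-1·0.4} = 9·0.201897 + (-4)·0.301194 + (-4)·0.670320 = -2.0690.

-2.0690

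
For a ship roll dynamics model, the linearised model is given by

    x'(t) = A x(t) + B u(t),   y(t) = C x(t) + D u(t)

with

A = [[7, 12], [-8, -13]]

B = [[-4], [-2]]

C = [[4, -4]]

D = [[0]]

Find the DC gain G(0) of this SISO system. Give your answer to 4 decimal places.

-97.6000

G(0) = C(-A)^{-1}B + D = -C A^{-1} B + D.
det A = 5, so A^{-1} = (1/5)·adj(A) = [[-13/5, -12/5], [8/5, 7/5]]
A^{-1} B = [76/5, -46/5]^T
C A^{-1} B = 488/5
G(0) = D - C A^{-1} B = 0 - (488/5) = -488/5 ≈ -97.6000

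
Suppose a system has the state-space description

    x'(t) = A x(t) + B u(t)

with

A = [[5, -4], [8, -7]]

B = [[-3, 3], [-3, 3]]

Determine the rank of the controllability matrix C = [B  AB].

AB = [[-3, 3], [-3, 3]]
Controllability matrix C = [B  AB] = [[-3, 3, -3, 3], [-3, 3, -3, 3]]
Every column of C is a scalar multiple of column 1 = [-3, -3] (multipliers 1, -1, 1, -1), so the columns span a one-dimensional space.
C ≠ 0, hence rank(C) = 1.
rank(C) = 1 < n = 2, so the pair (A, B) is not completely controllable.

1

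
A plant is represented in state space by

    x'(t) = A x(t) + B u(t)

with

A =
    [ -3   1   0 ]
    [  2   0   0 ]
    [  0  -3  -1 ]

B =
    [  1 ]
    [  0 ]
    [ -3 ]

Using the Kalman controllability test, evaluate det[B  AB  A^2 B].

AB = [[-3], [2], [3]]
A^2B = [[11], [-6], [-9]]
Controllability matrix C = [B  AB  A^2B] = [[1, -3, 11], [0, 2, -6], [-3, 3, -9]]
Expanding along the first row, det(C) = 1·(2·(-9) - (-6)·3) - (-3)·(0·(-9) - (-6)·(-3)) + 11·(0·3 - 2·(-3)) = 1·0 - (-3)·(-18) + 11·6 = 12
Since det(C) ≠ 0, rank(C) = 3 and the system is completely controllable.

12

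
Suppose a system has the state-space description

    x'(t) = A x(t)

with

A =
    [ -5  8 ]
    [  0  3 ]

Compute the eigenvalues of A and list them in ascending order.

det(sI - A) = s^2 - (tr A)s + det A, with tr A = (-5) + 3 = -2 and det A = (-5)·3 - 8·0 = -15 - 0 = -15.
So p(s) = det(sI - A) = s^2 + 2s - 15.
Factor s^2 + 2s - 15: two numbers with sum -2 and product -15 are 3 and -5, so s^2 + 2s - 15 = (s - 3)(s + 5).
Hence p(s) = (s - 3) (s + 5), with roots -5, 3.
At least one eigenvalue has non-negative real part, so the system is not asymptotically stable.

-5, 3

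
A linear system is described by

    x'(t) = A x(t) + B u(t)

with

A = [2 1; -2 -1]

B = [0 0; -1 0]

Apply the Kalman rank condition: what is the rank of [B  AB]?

AB = [[-1, 0], [1, 0]]
Controllability matrix C = [B  AB] = [[0, 0, -1, 0], [-1, 0, 1, 0]]
Take the 2×2 submatrix of C formed by columns 1, 3: [[0, -1], [-1, 1]]. Its determinant is 0·1 - (-1)·(-1) = 0 - 1 = -1 ≠ 0.
So rank(C) ≥ 2; since C has 2 rows, rank(C) = 2.
rank(C) = 2 = n, so the pair (A, B) is completely controllable.

2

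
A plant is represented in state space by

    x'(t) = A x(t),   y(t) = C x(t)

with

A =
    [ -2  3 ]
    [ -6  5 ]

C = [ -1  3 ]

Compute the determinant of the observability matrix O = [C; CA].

CA = [[-16, 12]]
Observability matrix O = [C; CA] = [[-1, 3], [-16, 12]]
det(O) = (-1)·12 - 3·(-16) = -12 - (-48) = 36
Since det(O) ≠ 0, rank(O) = 2 and the system is completely observable.

36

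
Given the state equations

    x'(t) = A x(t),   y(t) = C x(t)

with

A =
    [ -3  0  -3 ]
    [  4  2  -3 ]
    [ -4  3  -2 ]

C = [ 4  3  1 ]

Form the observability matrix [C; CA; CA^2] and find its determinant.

-13920

CA = [[-4, 9, -23]]
CA^2 = [[140, -51, 31]]
Observability matrix O = [C; CA; CA^2] = [[4, 3, 1], [-4, 9, -23], [140, -51, 31]]
Expanding along the first row, det(O) = 4·(9·31 - (-23)·(-51)) - 3·((-4)·31 - (-23)·140) + 1·((-4)·(-51) - 9·140) = 4·(-894) - 3·3096 + 1·(-1056) = -13920
Since det(O) ≠ 0, rank(O) = 3 and the system is completely observable.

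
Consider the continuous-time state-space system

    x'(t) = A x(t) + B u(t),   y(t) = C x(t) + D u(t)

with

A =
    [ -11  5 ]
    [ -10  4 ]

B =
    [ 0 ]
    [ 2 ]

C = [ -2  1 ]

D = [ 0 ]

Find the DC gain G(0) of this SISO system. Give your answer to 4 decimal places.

G(0) = C(-A)^{-1}B + D = -C A^{-1} B + D.
det A = 6, so A^{-1} = (1/6)·adj(A) = [[2/3, -5/6], [5/3, -11/6]]
A^{-1} B = [-5/3, -11/3]^T
C A^{-1} B = -1/3
G(0) = D - C A^{-1} B = 0 - (-1/3) = 1/3 ≈ 0.3333

0.3333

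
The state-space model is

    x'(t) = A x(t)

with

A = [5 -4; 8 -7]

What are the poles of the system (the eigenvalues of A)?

det(sI - A) = s^2 - (tr A)s + det A, with tr A = 5 + (-7) = -2 and det A = 5·(-7) - (-4)·8 = -35 - (-32) = -3.
So p(s) = det(sI - A) = s^2 + 2s - 3.
Factor s^2 + 2s - 3: two numbers with sum -2 and product -3 are 1 and -3, so s^2 + 2s - 3 = (s - 1)(s + 3).
Hence p(s) = (s - 1) (s + 3), with roots -3, 1.
At least one eigenvalue has non-negative real part, so the system is not asymptotically stable.

-3, 1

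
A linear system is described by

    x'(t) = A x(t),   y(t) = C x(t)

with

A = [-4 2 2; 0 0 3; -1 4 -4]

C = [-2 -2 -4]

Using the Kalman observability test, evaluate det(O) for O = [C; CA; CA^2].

-600

CA = [[12, -20, 6]]
CA^2 = [[-54, 48, -60]]
Observability matrix O = [C; CA; CA^2] = [[-2, -2, -4], [12, -20, 6], [-54, 48, -60]]
Expanding along the first row, det(O) = (-2)·((-20)·(-60) - 6·48) - (-2)·(12·(-60) - 6·(-54)) + (-4)·(12·48 - (-20)·(-54)) = (-2)·912 - (-2)·(-396) + (-4)·(-504) = -600
Since det(O) ≠ 0, rank(O) = 3 and the system is completely observable.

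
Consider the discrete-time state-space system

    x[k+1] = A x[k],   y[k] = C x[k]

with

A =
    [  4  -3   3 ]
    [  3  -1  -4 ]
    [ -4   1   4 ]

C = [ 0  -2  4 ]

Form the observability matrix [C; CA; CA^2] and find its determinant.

4296

CA = [[-22, 6, 24]]
CA^2 = [[-166, 84, 6]]
Observability matrix O = [C; CA; CA^2] = [[0, -2, 4], [-22, 6, 24], [-166, 84, 6]]
Expanding along the first row, det(O) = 0·(6·6 - 24·84) - (-2)·((-22)·6 - 24·(-166)) + 4·((-22)·84 - 6·(-166)) = 0·(-1980) - (-2)·3852 + 4·(-852) = 4296
Since det(O) ≠ 0, rank(O) = 3 and the system is completely observable.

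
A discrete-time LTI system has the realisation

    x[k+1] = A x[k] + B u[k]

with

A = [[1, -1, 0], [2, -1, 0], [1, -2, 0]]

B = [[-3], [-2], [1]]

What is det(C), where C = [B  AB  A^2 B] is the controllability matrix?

AB = [[-1], [-4], [1]]
A^2B = [[3], [2], [7]]
Controllability matrix C = [B  AB  A^2B] = [[-3, -1, 3], [-2, -4, 2], [1, 1, 7]]
Expanding along the first row, det(C) = (-3)·((-4)·7 - 2·1) - (-1)·((-2)·7 - 2·1) + 3·((-2)·1 - (-4)·1) = (-3)·(-30) - (-1)·(-16) + 3·2 = 80
Since det(C) ≠ 0, rank(C) = 3 and the system is completely controllable.

80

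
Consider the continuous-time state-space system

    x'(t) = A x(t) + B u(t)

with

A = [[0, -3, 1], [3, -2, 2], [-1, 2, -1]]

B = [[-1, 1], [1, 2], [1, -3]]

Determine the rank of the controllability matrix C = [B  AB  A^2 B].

AB = [[-2, -9], [-3, -7], [2, 6]]
A^2B = [[11, 27], [4, -1], [-6, -11]]
Controllability matrix C = [B  AB  A^2B] = [[-1, 1, -2, -9, 11, 27], [1, 2, -3, -7, 4, -1], [1, -3, 2, 6, -6, -11]]
Take the 3×3 submatrix of C formed by columns 1, 2, 3: [[-1, 1, -2], [1, 2, -3], [1, -3, 2]]. Its determinant is (-1)·(2·2 - (-3)·(-3)) - 1·(1·2 - (-3)·1) + (-2)·(1·(-3) - 2·1) = (-1)·(-5) - 1·5 + (-2)·(-5) = 10 ≠ 0.
So rank(C) ≥ 3; since C has 3 rows, rank(C) = 3.
rank(C) = 3 = n, so the pair (A, B) is completely controllable.

3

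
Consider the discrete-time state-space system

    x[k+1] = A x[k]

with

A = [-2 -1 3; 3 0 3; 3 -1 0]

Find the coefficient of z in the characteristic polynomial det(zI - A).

Expand det(zI - A) for the 3×3 matrix.
p(z) = z^3 + 2z^2 - 3z + 24.
(Check: constant term = det(-A) = (-1)^3 det A = 24; coefficient of z^2 = -tr A = 2.)
The coefficient of z is -3.

-3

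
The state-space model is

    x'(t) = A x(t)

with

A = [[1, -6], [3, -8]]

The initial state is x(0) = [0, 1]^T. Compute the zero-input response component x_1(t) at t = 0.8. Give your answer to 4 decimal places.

det(sI - A) = s^2 - (tr A)s + det A, with tr A = 1 + (-8) = -7 and det A = 1·(-8) - (-6)·3 = -8 - (-18) = 10.
So p(s) = det(sI - A) = s^2 + 7s + 10.
Factor s^2 + 7s + 10: two numbers with sum -7 and product 10 are -2 and -5, so s^2 + 7s + 10 = (s + 2)(s + 5).
Hence p(s) = (s + 2) (s + 5), with roots -5, -2.
The eigenvalues -5, -2 are distinct and real, so A is diagonalisable and x(t) = e^{At} x(0) = V diag(e^{λ_i t}) V^{-1} x(0), where the columns of V are the eigenvectors.
λ = -5: A - (-5)I = [[6, -6], [3, -3]]. Row 1 gives 6·v1 + (-6)·v2 = 0, so take v_1 = [1, 1]^T.
λ = -2: A - (-2)I = [[3, -6], [3, -6]]. Row 1 gives 3·v1 + (-6)·v2 = 0, so take v_2 = [-2, -1]^T.
V = [v_1 v_2] = [[1, -2], [1, -1]] has det V = 1, so V^{-1} = adj(V)/det V = [[-1, 2], [-1, 1]].
Modal coordinates z(0) = V^{-1} x(0): (-1)·0 + 2·1 = 2; (-1)·0 + 1·1 = 1; so z(0) = [2, 1]^T.
x_1(t) = Σ_i (v_i)_1 · z_i(0) · e^{λ_i t} (row 1 of V times the modal terms).
x_1(0.8) = 1·2·e^{-5·0.8} + (-2)·1·e^{-2·0.8} = 2·0.018316 + (-2)·0.201897 = -0.3672.

-0.3672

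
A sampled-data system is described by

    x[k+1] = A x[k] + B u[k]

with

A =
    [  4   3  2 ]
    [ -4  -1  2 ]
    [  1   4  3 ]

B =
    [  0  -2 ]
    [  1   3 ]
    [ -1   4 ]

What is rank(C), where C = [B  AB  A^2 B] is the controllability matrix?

3

AB = [[1, 9], [-3, 13], [1, 22]]
A^2B = [[-3, 119], [1, -5], [-8, 127]]
Controllability matrix C = [B  AB  A^2B] = [[0, -2, 1, 9, -3, 119], [1, 3, -3, 13, 1, -5], [-1, 4, 1, 22, -8, 127]]
Take the 3×3 submatrix of C formed by columns 1, 2, 3: [[0, -2, 1], [1, 3, -3], [-1, 4, 1]]. Its determinant is 0·(3·1 - (-3)·4) - (-2)·(1·1 - (-3)·(-1)) + 1·(1·4 - 3·(-1)) = 0·15 - (-2)·(-2) + 1·7 = 3 ≠ 0.
So rank(C) ≥ 3; since C has 3 rows, rank(C) = 3.
rank(C) = 3 = n, so the pair (A, B) is completely controllable.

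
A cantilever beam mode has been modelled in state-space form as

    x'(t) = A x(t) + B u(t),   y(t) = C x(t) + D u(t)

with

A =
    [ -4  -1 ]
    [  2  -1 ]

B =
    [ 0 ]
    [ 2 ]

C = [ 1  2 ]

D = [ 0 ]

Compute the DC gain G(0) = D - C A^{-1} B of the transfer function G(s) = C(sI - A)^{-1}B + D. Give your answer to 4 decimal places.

2.3333

G(0) = C(-A)^{-1}B + D = -C A^{-1} B + D.
det A = 6, so A^{-1} = (1/6)·adj(A) = [[-1/6, 1/6], [-1/3, -2/3]]
A^{-1} B = [1/3, -4/3]^T
C A^{-1} B = -7/3
G(0) = D - C A^{-1} B = 0 - (-7/3) = 7/3 ≈ 2.3333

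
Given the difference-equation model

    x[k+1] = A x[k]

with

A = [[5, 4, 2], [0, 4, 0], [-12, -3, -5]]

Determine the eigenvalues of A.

-1, 1, 4

det(zI - A) = z^3 - (tr A)z^2 + (M11 + M22 + M33)z - det A, where Mii is the 2×2 principal minor of A obtained by deleting row i and column i.
tr A = 5 + 4 + (-5) = 4; M11 = 4·(-5) - 0·(-3) = -20 - 0 = -20; M22 = 5·(-5) - 2·(-12) = -25 - (-24) = -1; M33 = 5·4 - 4·0 = 20 - 0 = 20; sum of minors = -1.
det A = 5·(4·(-5) - 0·(-3)) - 4·(0·(-5) - 0·(-12)) + 2·(0·(-3) - 4·(-12)) = 5·(-20) - 4·0 + 2·48 = -4.
So p(z) = det(zI - A) = z^3 - 4z^2 - z + 4.
Rational-root test: any integer root divides 4. Testing small divisors, z = -1 works: p(-1) = -1 + (-4) + 1 + 4 = 0, so (z + 1) is a factor.
Dividing, p(z) = (z + 1)(z^2 - 5z + 4).
Factor z^2 - 5z + 4: two numbers with sum 5 and product 4 are 4 and 1, so z^2 - 5z + 4 = (z - 4)(z - 1).
Hence p(z) = (z - 4) (z - 1) (z + 1), with roots -1, 1, 4.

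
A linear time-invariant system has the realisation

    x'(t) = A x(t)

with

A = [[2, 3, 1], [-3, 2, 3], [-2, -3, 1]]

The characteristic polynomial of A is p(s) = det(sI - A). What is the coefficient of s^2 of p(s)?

Expand det(sI - A) for the 3×3 matrix.
p(s) = s^3 - 5s^2 + 28s - 26.
(Check: constant term = det(-A) = (-1)^3 det A = -26; coefficient of s^2 = -tr A = -5.)
The coefficient of s^2 is -5.

-5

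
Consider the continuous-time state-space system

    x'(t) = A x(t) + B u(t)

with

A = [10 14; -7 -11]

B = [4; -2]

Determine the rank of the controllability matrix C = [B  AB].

AB = [[12], [-6]]
Controllability matrix C = [B  AB] = [[4, 12], [-2, -6]]
Every column of C is a scalar multiple of column 1 = [4, -2] (multipliers 1, 3), so the columns span a one-dimensional space.
C ≠ 0, hence rank(C) = 1.
rank(C) = 1 < n = 2, so the pair (A, B) is not completely controllable.

1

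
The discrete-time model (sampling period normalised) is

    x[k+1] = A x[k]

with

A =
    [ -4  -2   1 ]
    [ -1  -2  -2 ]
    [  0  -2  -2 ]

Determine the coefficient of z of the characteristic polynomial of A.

14

Expand det(zI - A) for the 3×3 matrix.
p(z) = z^3 + 8z^2 + 14z - 6.
(Check: constant term = det(-A) = (-1)^3 det A = -6; coefficient of z^2 = -tr A = 8.)
The coefficient of z is 14.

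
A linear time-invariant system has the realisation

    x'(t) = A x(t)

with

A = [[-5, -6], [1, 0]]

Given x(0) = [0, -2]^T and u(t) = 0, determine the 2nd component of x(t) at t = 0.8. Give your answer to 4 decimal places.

det(sI - A) = s^2 - (tr A)s + det A, with tr A = (-5) + 0 = -5 and det A = (-5)·0 - (-6)·1 = 0 - (-6) = 6.
So p(s) = det(sI - A) = s^2 + 5s + 6.
Factor s^2 + 5s + 6: two numbers with sum -5 and product 6 are -2 and -3, so s^2 + 5s + 6 = (s + 2)(s + 3).
Hence p(s) = (s + 2) (s + 3), with roots -3, -2.
The eigenvalues -3, -2 are distinct and real, so A is diagonalisable and x(t) = e^{At} x(0) = V diag(e^{λ_i t}) V^{-1} x(0), where the columns of V are the eigenvectors.
λ = -3: A - (-3)I = [[-2, -6], [1, 3]]. Row 1 gives (-2)·v1 + (-6)·v2 = 0, so take v_1 = [3, -1]^T.
λ = -2: A - (-2)I = [[-3, -6], [1, 2]]. Row 1 gives (-3)·v1 + (-6)·v2 = 0, so take v_2 = [-2, 1]^T.
V = [v_1 v_2] = [[3, -2], [-1, 1]] has det V = 1, so V^{-1} = adj(V)/det V = [[1, 2], [1, 3]].
Modal coordinates z(0) = V^{-1} x(0): 1·0 + 2·(-2) = -4; 1·0 + 3·(-2) = -6; so z(0) = [-4, -6]^T.
x_2(t) = Σ_i (v_i)_2 · z_i(0) · e^{λ_i t} (row 2 of V times the modal terms).
x_2(0.8) = (-1)·(-4)·e^{-3·0.8} + 1·(-6)·e^{-2·0.8} = 4·0.090718 + (-6)·0.201897 = -0.8485.

-0.8485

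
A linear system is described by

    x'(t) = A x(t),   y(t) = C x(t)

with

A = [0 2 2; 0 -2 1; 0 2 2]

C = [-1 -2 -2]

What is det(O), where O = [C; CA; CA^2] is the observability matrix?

60

CA = [[0, -2, -8]]
CA^2 = [[0, -12, -18]]
Observability matrix O = [C; CA; CA^2] = [[-1, -2, -2], [0, -2, -8], [0, -12, -18]]
Expanding along the first row, det(O) = (-1)·((-2)·(-18) - (-8)·(-12)) - (-2)·(0·(-18) - (-8)·0) + (-2)·(0·(-12) - (-2)·0) = (-1)·(-60) - (-2)·0 + (-2)·0 = 60
Since det(O) ≠ 0, rank(O) = 3 and the system is completely observable.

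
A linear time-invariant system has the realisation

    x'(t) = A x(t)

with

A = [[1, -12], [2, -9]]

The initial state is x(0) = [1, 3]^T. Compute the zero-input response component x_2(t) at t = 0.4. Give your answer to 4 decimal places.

-0.4233

det(sI - A) = s^2 - (tr A)s + det A, with tr A = 1 + (-9) = -8 and det A = 1·(-9) - (-12)·2 = -9 - (-24) = 15.
So p(s) = det(sI - A) = s^2 + 8s + 15.
Factor s^2 + 8s + 15: two numbers with sum -8 and product 15 are -3 and -5, so s^2 + 8s + 15 = (s + 3)(s + 5).
Hence p(s) = (s + 3) (s + 5), with roots -5, -3.
The eigenvalues -5, -3 are distinct and real, so A is diagonalisable and x(t) = e^{At} x(0) = V diag(e^{λ_i t}) V^{-1} x(0), where the columns of V are the eigenvectors.
λ = -5: A - (-5)I = [[6, -12], [2, -4]]. Row 1 gives 6·v1 + (-12)·v2 = 0, so take v_1 = [2, 1]^T.
λ = -3: A - (-3)I = [[4, -12], [2, -6]]. Row 1 gives 4·v1 + (-12)·v2 = 0, so take v_2 = [3, 1]^T.
V = [v_1 v_2] = [[2, 3], [1, 1]] has det V = -1, so V^{-1} = adj(V)/det V = [[-1, 3], [1, -2]].
Modal coordinates z(0) = V^{-1} x(0): (-1)·1 + 3·3 = 8; 1·1 + (-2)·3 = -5; so z(0) = [8, -5]^T.
x_2(t) = Σ_i (v_i)_2 · z_i(0) · e^{λ_i t} (row 2 of V times the modal terms).
x_2(0.4) = 1·8·e^{-5·0.4} + 1·(-5)·e^{-3·0.4} = 8·0.135335 + (-5)·0.301194 = -0.4233.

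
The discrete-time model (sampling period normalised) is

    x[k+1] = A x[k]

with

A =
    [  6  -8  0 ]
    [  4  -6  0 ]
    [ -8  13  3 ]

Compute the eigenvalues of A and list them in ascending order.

det(zI - A) = z^3 - (tr A)z^2 + (M11 + M22 + M33)z - det A, where Mii is the 2×2 principal minor of A obtained by deleting row i and column i.
tr A = 6 + (-6) + 3 = 3; M11 = (-6)·3 - 0·13 = -18 - 0 = -18; M22 = 6·3 - 0·(-8) = 18 - 0 = 18; M33 = 6·(-6) - (-8)·4 = -36 - (-32) = -4; sum of minors = -4.
det A = 6·((-6)·3 - 0·13) - (-8)·(4·3 - 0·(-8)) + 0·(4·13 - (-6)·(-8)) = 6·(-18) - (-8)·12 + 0·4 = -12.
So p(z) = det(zI - A) = z^3 - 3z^2 - 4z + 12.
Rational-root test: any integer root divides 12. Testing small divisors, z = -2 works: p(-2) = -8 + (-12) + 8 + 12 = 0, so (z + 2) is a factor.
Dividing, p(z) = (z + 2)(z^2 - 5z + 6).
Factor z^2 - 5z + 6: two numbers with sum 5 and product 6 are 3 and 2, so z^2 - 5z + 6 = (z - 3)(z - 2).
Hence p(z) = (z - 3) (z - 2) (z + 2), with roots -2, 2, 3.

-2, 2, 3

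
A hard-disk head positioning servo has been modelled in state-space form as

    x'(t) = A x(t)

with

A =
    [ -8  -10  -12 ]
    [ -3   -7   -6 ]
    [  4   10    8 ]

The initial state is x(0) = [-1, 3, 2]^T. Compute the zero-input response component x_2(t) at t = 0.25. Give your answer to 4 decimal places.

-2.1031

det(sI - A) = s^3 - (tr A)s^2 + (M11 + M22 + M33)s - det A, where Mii is the 2×2 principal minor of A obtained by deleting row i and column i.
tr A = (-8) + (-7) + 8 = -7; M11 = (-7)·8 - (-6)·10 = -56 - (-60) = 4; M22 = (-8)·8 - (-12)·4 = -64 - (-48) = -16; M33 = (-8)·(-7) - (-10)·(-3) = 56 - 30 = 26; sum of minors = 14.
det A = (-8)·((-7)·8 - (-6)·10) - (-10)·((-3)·8 - (-6)·4) + (-12)·((-3)·10 - (-7)·4) = (-8)·4 - (-10)·0 + (-12)·(-2) = -8.
So p(s) = det(sI - A) = s^3 + 7s^2 + 14s + 8.
Rational-root test: any integer root divides 8. Testing small divisors, s = -1 works: p(-1) = -1 + 7 + (-14) + 8 = 0, so (s + 1) is a factor.
Dividing, p(s) = (s + 1)(s^2 + 6s + 8).
Factor s^2 + 6s + 8: two numbers with sum -6 and product 8 are -2 and -4, so s^2 + 6s + 8 = (s + 2)(s + 4).
Hence p(s) = (s + 1) (s + 2) (s + 4), with roots -4, -2, -1.
The eigenvalues -4, -2, -1 are distinct and real, so A is diagonalisable and x(t) = e^{At} x(0) = V diag(e^{λ_i t}) V^{-1} x(0), where the columns of V are the eigenvectors.
λ = -4: A - (-4)I = [[-4, -10, -12], [-3, -3, -6], [4, 10, 12]]. v must be orthogonal to every row; (row 1) × (row 2) = [24, 12, -18], so take v_1 = [4, 2, -3]^T.
λ = -2: A - (-2)I = [[-6, -10, -12], [-3, -5, -6], [4, 10, 10]]. v must be orthogonal to every row; (row 1) × (row 3) = [20, 12, -20], so take v_2 = [-5, -3, 5]^T.
λ = -1: A - (-1)I = [[-7, -10, -12], [-3, -6, -6], [4, 10, 9]]. v must be orthogonal to every row; (row 1) × (row 2) = [-12, -6, 12], so take v_3 = [-2, -1, 2]^T.
V = [v_1 v_2 v_3] = [[4, -5, -2], [2, -3, -1], [-3, 5, 2]] has det V = -1, so V^{-1} = adj(V)/det V = [[1, 0, 1], [1, -2, 0], [-1, 5, 2]].
Modal coordinates z(0) = V^{-1} x(0): 1·(-1) + 0·3 + 1·2 = 1; 1·(-1) + (-2)·3 + 0·2 = -7; (-1)·(-1) + 5·3 + 2·2 = 20; so z(0) = [1, -7, 20]^T.
x_2(t) = Σ_i (v_i)_2 · z_i(0) · e^{λ_i t} (row 2 of V times the modal terms).
x_2(0.25) = 2·1·e^{-4·0.25} + (-3)·(-7)·e^{-2·0.25} + (-1)·20·e^{-1·0.25} = 2·0.367879 + 21·0.606531 + (-20)·0.778801 = -2.1031.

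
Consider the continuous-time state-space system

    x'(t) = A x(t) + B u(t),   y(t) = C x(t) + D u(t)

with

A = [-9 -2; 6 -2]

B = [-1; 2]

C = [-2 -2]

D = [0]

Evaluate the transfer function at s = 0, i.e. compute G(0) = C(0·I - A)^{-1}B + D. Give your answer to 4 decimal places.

G(0) = C(-A)^{-1}B + D = -C A^{-1} B + D.
det A = 30, so A^{-1} = (1/30)·adj(A) = [[-1/15, 1/15], [-1/5, -3/10]]
A^{-1} B = [1/5, -2/5]^T
C A^{-1} B = 2/5
G(0) = D - C A^{-1} B = 0 - (2/5) = -2/5 ≈ -0.4000

-0.4000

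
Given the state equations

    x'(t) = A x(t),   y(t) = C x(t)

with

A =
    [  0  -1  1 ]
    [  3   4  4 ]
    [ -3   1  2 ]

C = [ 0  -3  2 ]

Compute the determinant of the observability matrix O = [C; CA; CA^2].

3921

CA = [[-15, -10, -8]]
CA^2 = [[-6, -33, -71]]
Observability matrix O = [C; CA; CA^2] = [[0, -3, 2], [-15, -10, -8], [-6, -33, -71]]
Expanding along the first row, det(O) = 0·((-10)·(-71) - (-8)·(-33)) - (-3)·((-15)·(-71) - (-8)·(-6)) + 2·((-15)·(-33) - (-10)·(-6)) = 0·446 - (-3)·1017 + 2·435 = 3921
Since det(O) ≠ 0, rank(O) = 3 and the system is completely observable.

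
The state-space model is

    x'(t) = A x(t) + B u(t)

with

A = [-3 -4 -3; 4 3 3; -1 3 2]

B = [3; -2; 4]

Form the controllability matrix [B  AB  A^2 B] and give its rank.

AB = [[-13], [18], [-1]]
A^2B = [[-30], [-1], [65]]
Controllability matrix C = [B  AB  A^2B] = [[3, -13, -30], [-2, 18, -1], [4, -1, 65]]
det(C) = 3·(18·65 - (-1)·(-1)) - (-13)·((-2)·65 - (-1)·4) + (-30)·((-2)·(-1) - 18·4) = 3·1169 - (-13)·(-126) + (-30)·(-70) = 3969 ≠ 0, so rank(C) = 3.
rank(C) = 3 = n, so the pair (A, B) is completely controllable.

3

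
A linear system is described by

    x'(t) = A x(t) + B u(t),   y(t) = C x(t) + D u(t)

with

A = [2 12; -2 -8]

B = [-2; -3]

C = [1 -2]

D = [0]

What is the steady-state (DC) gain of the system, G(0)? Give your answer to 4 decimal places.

G(0) = C(-A)^{-1}B + D = -C A^{-1} B + D.
det A = 8, so A^{-1} = (1/8)·adj(A) = [[-1, -3/2], [1/4, 1/4]]
A^{-1} B = [13/2, -5/4]^T
C A^{-1} B = 9
G(0) = D - C A^{-1} B = 0 - (9) = -9

-9.0000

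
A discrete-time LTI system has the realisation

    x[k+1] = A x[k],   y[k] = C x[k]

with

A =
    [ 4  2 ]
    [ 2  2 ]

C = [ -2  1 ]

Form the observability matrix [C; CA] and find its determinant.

10

CA = [[-6, -2]]
Observability matrix O = [C; CA] = [[-2, 1], [-6, -2]]
det(O) = (-2)·(-2) - 1·(-6) = 4 - (-6) = 10
Since det(O) ≠ 0, rank(O) = 2 and the system is completely observable.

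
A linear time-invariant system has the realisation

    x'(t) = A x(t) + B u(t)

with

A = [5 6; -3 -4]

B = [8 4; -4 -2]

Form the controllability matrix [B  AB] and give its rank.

AB = [[16, 8], [-8, -4]]
Controllability matrix C = [B  AB] = [[8, 4, 16, 8], [-4, -2, -8, -4]]
Every column of C is a scalar multiple of column 1 = [8, -4] (multipliers 1, 1/2, 2, 1), so the columns span a one-dimensional space.
C ≠ 0, hence rank(C) = 1.
rank(C) = 1 < n = 2, so the pair (A, B) is not completely controllable.

1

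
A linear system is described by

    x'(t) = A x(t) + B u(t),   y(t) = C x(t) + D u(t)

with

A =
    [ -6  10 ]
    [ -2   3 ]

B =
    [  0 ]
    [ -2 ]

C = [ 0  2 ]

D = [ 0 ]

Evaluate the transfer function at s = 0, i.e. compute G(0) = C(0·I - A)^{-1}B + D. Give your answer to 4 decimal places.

-12.0000

G(0) = C(-A)^{-1}B + D = -C A^{-1} B + D.
det A = 2, so A^{-1} = (1/2)·adj(A) = [[3/2, -5], [1, -3]]
A^{-1} B = [10, 6]^T
C A^{-1} B = 12
G(0) = D - C A^{-1} B = 0 - (12) = -12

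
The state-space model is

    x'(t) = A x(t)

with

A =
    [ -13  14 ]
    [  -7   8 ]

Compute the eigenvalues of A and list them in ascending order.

-6, 1

det(sI - A) = s^2 - (tr A)s + det A, with tr A = (-13) + 8 = -5 and det A = (-13)·8 - 14·(-7) = -104 - (-98) = -6.
So p(s) = det(sI - A) = s^2 + 5s - 6.
Factor s^2 + 5s - 6: two numbers with sum -5 and product -6 are 1 and -6, so s^2 + 5s - 6 = (s - 1)(s + 6).
Hence p(s) = (s - 1) (s + 6), with roots -6, 1.
At least one eigenvalue has non-negative real part, so the system is not asymptotically stable.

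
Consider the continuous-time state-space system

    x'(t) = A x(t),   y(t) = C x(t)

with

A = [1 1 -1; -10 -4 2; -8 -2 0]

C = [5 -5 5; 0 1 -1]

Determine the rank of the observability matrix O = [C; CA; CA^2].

2

CA = [[15, 15, -15], [-2, -2, 2]]
CA^2 = [[-15, -15, 15], [2, 2, -2]]
Observability matrix O = [C; CA; CA^2] = [[5, -5, 5], [0, 1, -1], [15, 15, -15], [-2, -2, 2], [-15, -15, 15], [2, 2, -2]]
The columns c1, c2, c3 of O are linearly dependent: c2 + c3 = 0 (check each entry), so rank(O) ≤ 2.
The 2×2 minor from rows 1, 2, columns 1, 2 is 5·1 - (-5)·0 = 5 - 0 = 5 ≠ 0, so rank(O) = 2.
rank(O) = 2 < n = 3, so the pair (A, C) is not completely observable.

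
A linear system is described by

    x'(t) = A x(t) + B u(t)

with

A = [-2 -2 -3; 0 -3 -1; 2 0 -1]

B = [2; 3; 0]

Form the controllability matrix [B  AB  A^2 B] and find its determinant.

-160

AB = [[-10], [-9], [4]]
A^2B = [[26], [23], [-24]]
Controllability matrix C = [B  AB  A^2B] = [[2, -10, 26], [3, -9, 23], [0, 4, -24]]
Expanding along the first row, det(C) = 2·((-9)·(-24) - 23·4) - (-10)·(3·(-24) - 23·0) + 26·(3·4 - (-9)·0) = 2·124 - (-10)·(-72) + 26·12 = -160
Since det(C) ≠ 0, rank(C) = 3 and the system is completely controllable.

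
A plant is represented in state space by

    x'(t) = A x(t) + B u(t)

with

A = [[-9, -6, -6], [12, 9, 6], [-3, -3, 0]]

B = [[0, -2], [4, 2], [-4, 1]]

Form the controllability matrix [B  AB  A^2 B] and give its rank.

2

AB = [[0, 0], [12, 0], [-12, 0]]
A^2B = [[0, 0], [36, 0], [-36, 0]]
Controllability matrix C = [B  AB  A^2B] = [[0, -2, 0, 0, 0, 0], [4, 2, 12, 0, 36, 0], [-4, 1, -12, 0, -36, 0]]
The rows r1, r2, r3 of C are linearly dependent: 3·r1 + 2·r2 + 2·r3 = 0 (check each entry), so rank(C) ≤ 2.
The 2×2 minor from rows 1, 2, columns 1, 2 is 0·2 - (-2)·4 = 0 - (-8) = 8 ≠ 0, so rank(C) = 2.
rank(C) = 2 < n = 3, so the pair (A, B) is not completely controllable.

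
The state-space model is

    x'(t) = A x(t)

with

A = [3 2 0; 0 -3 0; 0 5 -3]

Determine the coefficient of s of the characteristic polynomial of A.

-9

Expand det(sI - A) for the 3×3 matrix.
p(s) = s^3 + 3s^2 - 9s - 27.
(Check: constant term = det(-A) = (-1)^3 det A = -27; coefficient of s^2 = -tr A = 3.)
The coefficient of s is -9.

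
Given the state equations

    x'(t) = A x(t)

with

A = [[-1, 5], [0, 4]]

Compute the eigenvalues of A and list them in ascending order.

det(sI - A) = s^2 - (tr A)s + det A, with tr A = (-1) + 4 = 3 and det A = (-1)·4 - 5·0 = -4 - 0 = -4.
So p(s) = det(sI - A) = s^2 - 3s - 4.
Factor s^2 - 3s - 4: two numbers with sum 3 and product -4 are 4 and -1, so s^2 - 3s - 4 = (s - 4)(s + 1).
Hence p(s) = (s - 4) (s + 1), with roots -1, 4.
At least one eigenvalue has non-negative real part, so the system is not asymptotically stable.

-1, 4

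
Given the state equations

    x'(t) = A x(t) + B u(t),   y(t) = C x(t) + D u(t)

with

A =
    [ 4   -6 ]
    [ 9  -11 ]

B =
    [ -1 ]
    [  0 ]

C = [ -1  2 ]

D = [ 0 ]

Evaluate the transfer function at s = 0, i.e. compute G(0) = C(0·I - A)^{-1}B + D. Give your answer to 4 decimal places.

G(0) = C(-A)^{-1}B + D = -C A^{-1} B + D.
det A = 10, so A^{-1} = (1/10)·adj(A) = [[-11/10, 3/5], [-9/10, 2/5]]
A^{-1} B = [11/10, 9/10]^T
C A^{-1} B = 7/10
G(0) = D - C A^{-1} B = 0 - (7/10) = -7/10 ≈ -0.7000

-0.7000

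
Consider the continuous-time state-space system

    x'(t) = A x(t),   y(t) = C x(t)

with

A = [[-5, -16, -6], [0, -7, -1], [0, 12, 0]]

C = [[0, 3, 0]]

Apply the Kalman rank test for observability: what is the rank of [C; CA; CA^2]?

CA = [[0, -21, -3]]
CA^2 = [[0, 111, 21]]
Observability matrix O = [C; CA; CA^2] = [[0, 3, 0], [0, -21, -3], [0, 111, 21]]
Column 1 of O is identically zero, so rank(O) ≤ 2.
The 2×2 minor from rows 1, 2, columns 2, 3 is 3·(-3) - 0·(-21) = -9 - 0 = -9 ≠ 0, so rank(O) = 2.
rank(O) = 2 < n = 3, so the pair (A, C) is not completely observable.

2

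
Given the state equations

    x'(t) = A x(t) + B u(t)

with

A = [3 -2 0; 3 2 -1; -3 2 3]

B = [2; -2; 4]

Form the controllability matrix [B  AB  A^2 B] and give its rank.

3

AB = [[10], [-2], [2]]
A^2B = [[34], [24], [-28]]
Controllability matrix C = [B  AB  A^2B] = [[2, 10, 34], [-2, -2, 24], [4, 2, -28]]
det(C) = 2·((-2)·(-28) - 24·2) - 10·((-2)·(-28) - 24·4) + 34·((-2)·2 - (-2)·4) = 2·8 - 10·(-40) + 34·4 = 552 ≠ 0, so rank(C) = 3.
rank(C) = 3 = n, so the pair (A, B) is completely controllable.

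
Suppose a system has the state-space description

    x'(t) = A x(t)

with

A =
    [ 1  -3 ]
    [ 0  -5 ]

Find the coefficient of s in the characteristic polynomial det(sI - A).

4

For a 2×2 matrix, det(sI - A) = s^2 - (tr A)s + det A.
tr A = -4, det A = -5.
So p(s) = s^2 + 4s - 5.
The coefficient of s is 4.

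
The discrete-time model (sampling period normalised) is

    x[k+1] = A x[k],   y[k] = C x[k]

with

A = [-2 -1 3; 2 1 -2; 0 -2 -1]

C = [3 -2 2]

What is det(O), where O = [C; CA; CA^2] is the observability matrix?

2186

CA = [[-10, -9, 11]]
CA^2 = [[2, -21, -23]]
Observability matrix O = [C; CA; CA^2] = [[3, -2, 2], [-10, -9, 11], [2, -21, -23]]
Expanding along the first row, det(O) = 3·((-9)·(-23) - 11·(-21)) - (-2)·((-10)·(-23) - 11·2) + 2·((-10)·(-21) - (-9)·2) = 3·438 - (-2)·208 + 2·228 = 2186
Since det(O) ≠ 0, rank(O) = 3 and the system is completely observable.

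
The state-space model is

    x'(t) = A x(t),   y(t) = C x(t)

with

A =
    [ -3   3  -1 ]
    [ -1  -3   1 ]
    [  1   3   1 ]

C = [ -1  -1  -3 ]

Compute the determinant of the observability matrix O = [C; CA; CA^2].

CA = [[1, -9, -3]]
CA^2 = [[3, 21, -13]]
Observability matrix O = [C; CA; CA^2] = [[-1, -1, -3], [1, -9, -3], [3, 21, -13]]
Expanding along the first row, det(O) = (-1)·((-9)·(-13) - (-3)·21) - (-1)·(1·(-13) - (-3)·3) + (-3)·(1·21 - (-9)·3) = (-1)·180 - (-1)·(-4) + (-3)·48 = -328
Since det(O) ≠ 0, rank(O) = 3 and the system is completely observable.

-328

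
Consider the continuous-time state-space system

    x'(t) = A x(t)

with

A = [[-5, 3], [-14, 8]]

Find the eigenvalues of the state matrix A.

1, 2

det(sI - A) = s^2 - (tr A)s + det A, with tr A = (-5) + 8 = 3 and det A = (-5)·8 - 3·(-14) = -40 - (-42) = 2.
So p(s) = det(sI - A) = s^2 - 3s + 2.
Factor s^2 - 3s + 2: two numbers with sum 3 and product 2 are 2 and 1, so s^2 - 3s + 2 = (s - 2)(s - 1).
Hence p(s) = (s - 2) (s - 1), with roots 1, 2.
At least one eigenvalue has non-negative real part, so the system is not asymptotically stable.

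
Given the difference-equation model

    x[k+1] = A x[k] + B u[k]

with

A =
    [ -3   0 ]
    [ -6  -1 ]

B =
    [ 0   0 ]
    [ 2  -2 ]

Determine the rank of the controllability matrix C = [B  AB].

1

AB = [[0, 0], [-2, 2]]
Controllability matrix C = [B  AB] = [[0, 0, 0, 0], [2, -2, -2, 2]]
Every column of C is a scalar multiple of column 1 = [0, 2] (multipliers 1, -1, -1, 1), so the columns span a one-dimensional space.
C ≠ 0, hence rank(C) = 1.
rank(C) = 1 < n = 2, so the pair (A, B) is not completely controllable.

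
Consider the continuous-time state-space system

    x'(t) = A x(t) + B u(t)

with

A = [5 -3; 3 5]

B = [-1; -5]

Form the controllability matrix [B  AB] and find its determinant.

78

AB = [[10], [-28]]
Controllability matrix C = [B  AB] = [[-1, 10], [-5, -28]]
det(C) = (-1)·(-28) - 10·(-5) = 28 - (-50) = 78
Since det(C) ≠ 0, rank(C) = 2 and the system is completely controllable.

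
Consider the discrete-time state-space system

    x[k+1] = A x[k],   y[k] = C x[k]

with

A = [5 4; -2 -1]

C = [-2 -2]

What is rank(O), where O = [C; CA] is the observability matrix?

CA = [[-6, -6]]
Observability matrix O = [C; CA] = [[-2, -2], [-6, -6]]
Every row of O is a scalar multiple of row 1 = [-2, -2] (multipliers 1, 3), so the rows span a one-dimensional space.
O ≠ 0, hence rank(O) = 1.
rank(O) = 1 < n = 2, so the pair (A, C) is not completely observable.

1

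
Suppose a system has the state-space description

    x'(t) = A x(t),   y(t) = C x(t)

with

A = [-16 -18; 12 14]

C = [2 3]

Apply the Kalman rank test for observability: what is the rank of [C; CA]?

1

CA = [[4, 6]]
Observability matrix O = [C; CA] = [[2, 3], [4, 6]]
Every row of O is a scalar multiple of row 1 = [2, 3] (multipliers 1, 2), so the rows span a one-dimensional space.
O ≠ 0, hence rank(O) = 1.
rank(O) = 1 < n = 2, so the pair (A, C) is not completely observable.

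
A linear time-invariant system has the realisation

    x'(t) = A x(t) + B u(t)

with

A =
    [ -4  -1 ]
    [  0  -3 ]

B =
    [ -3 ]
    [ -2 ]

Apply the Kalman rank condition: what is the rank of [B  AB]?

AB = [[14], [6]]
Controllability matrix C = [B  AB] = [[-3, 14], [-2, 6]]
det(C) = (-3)·6 - 14·(-2) = -18 - (-28) = 10 ≠ 0, so rank(C) = 2.
rank(C) = 2 = n, so the pair (A, B) is completely controllable.

2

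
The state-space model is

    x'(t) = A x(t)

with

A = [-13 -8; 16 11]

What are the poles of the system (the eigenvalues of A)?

det(sI - A) = s^2 - (tr A)s + det A, with tr A = (-13) + 11 = -2 and det A = (-13)·11 - (-8)·16 = -143 - (-128) = -15.
So p(s) = det(sI - A) = s^2 + 2s - 15.
Factor s^2 + 2s - 15: two numbers with sum -2 and product -15 are 3 and -5, so s^2 + 2s - 15 = (s - 3)(s + 5).
Hence p(s) = (s - 3) (s + 5), with roots -5, 3.
At least one eigenvalue has non-negative real part, so the system is not asymptotically stable.

-5, 3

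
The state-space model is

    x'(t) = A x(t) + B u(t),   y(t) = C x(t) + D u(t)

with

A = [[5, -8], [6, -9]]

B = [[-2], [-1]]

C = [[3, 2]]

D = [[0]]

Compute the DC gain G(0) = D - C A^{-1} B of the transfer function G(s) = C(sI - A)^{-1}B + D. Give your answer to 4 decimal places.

-14.6667

G(0) = C(-A)^{-1}B + D = -C A^{-1} B + D.
det A = 3, so A^{-1} = (1/3)·adj(A) = [[-3, 8/3], [-2, 5/3]]
A^{-1} B = [10/3, 7/3]^T
C A^{-1} B = 44/3
G(0) = D - C A^{-1} B = 0 - (44/3) = -44/3 ≈ -14.6667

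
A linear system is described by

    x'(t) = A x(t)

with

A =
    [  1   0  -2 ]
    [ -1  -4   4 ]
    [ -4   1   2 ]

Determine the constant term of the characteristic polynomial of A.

-22

Expand det(sI - A) for the 3×3 matrix.
p(s) = s^3 + s^2 - 22s - 22.
(Check: constant term = det(-A) = (-1)^3 det A = -22; coefficient of s^2 = -tr A = 1.)
The constant term is -22.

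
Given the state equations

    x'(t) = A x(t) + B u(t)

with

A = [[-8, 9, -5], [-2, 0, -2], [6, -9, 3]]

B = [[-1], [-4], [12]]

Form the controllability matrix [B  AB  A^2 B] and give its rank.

AB = [[-88], [-22], [66]]
A^2B = [[176], [44], [-132]]
Controllability matrix C = [B  AB  A^2B] = [[-1, -88, 176], [-4, -22, 44], [12, 66, -132]]
The rows r1, r2, r3 of C are linearly dependent: 3·r2 + r3 = 0 (check each entry), so rank(C) ≤ 2.
The 2×2 minor from rows 1, 2, columns 1, 2 is (-1)·(-22) - (-88)·(-4) = 22 - 352 = -330 ≠ 0, so rank(C) = 2.
rank(C) = 2 < n = 3, so the pair (A, B) is not completely controllable.

2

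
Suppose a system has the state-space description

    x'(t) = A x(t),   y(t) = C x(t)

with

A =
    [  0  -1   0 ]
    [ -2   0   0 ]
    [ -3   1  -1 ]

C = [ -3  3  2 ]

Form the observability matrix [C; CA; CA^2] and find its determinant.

-194

CA = [[-12, 5, -2]]
CA^2 = [[-4, 10, 2]]
Observability matrix O = [C; CA; CA^2] = [[-3, 3, 2], [-12, 5, -2], [-4, 10, 2]]
Expanding along the first row, det(O) = (-3)·(5·2 - (-2)·10) - 3·((-12)·2 - (-2)·(-4)) + 2·((-12)·10 - 5·(-4)) = (-3)·30 - 3·(-32) + 2·(-100) = -194
Since det(O) ≠ 0, rank(O) = 3 and the system is completely observable.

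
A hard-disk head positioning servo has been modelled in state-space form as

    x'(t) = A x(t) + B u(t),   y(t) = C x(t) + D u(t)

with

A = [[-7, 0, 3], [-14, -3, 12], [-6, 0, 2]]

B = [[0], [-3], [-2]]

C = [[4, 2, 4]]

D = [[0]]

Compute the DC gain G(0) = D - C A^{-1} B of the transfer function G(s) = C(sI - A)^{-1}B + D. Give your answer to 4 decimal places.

-36.0000

G(0) = C(-A)^{-1}B + D = -C A^{-1} B + D.
det A = -12, so A^{-1} = (1/-12)·adj(A) = [[1/2, 0, -3/4], [11/3, -1/3, -7/2], [3/2, 0, -7/4]]
A^{-1} B = [3/2, 8, 7/2]^T
C A^{-1} B = 36
G(0) = D - C A^{-1} B = 0 - (36) = -36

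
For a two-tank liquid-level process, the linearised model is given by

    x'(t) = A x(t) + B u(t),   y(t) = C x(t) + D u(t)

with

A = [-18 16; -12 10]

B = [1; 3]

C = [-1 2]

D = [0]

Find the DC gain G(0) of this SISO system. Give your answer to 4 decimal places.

G(0) = C(-A)^{-1}B + D = -C A^{-1} B + D.
det A = 12, so A^{-1} = (1/12)·adj(A) = [[5/6, -4/3], [1, -3/2]]
A^{-1} B = [-19/6, -7/2]^T
C A^{-1} B = -23/6
G(0) = D - C A^{-1} B = 0 - (-23/6) = 23/6 ≈ 3.8333

3.8333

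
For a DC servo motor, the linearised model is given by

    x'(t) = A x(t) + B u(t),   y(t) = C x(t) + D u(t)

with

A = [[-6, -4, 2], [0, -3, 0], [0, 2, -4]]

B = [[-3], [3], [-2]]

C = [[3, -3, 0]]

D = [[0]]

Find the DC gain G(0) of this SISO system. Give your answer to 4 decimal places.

-6.5000

G(0) = C(-A)^{-1}B + D = -C A^{-1} B + D.
det A = -72, so A^{-1} = (1/-72)·adj(A) = [[-1/6, 1/6, -1/12], [0, -1/3, 0], [0, -1/6, -1/4]]
A^{-1} B = [7/6, -1, 0]^T
C A^{-1} B = 13/2
G(0) = D - C A^{-1} B = 0 - (13/2) = -13/2 ≈ -6.5000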